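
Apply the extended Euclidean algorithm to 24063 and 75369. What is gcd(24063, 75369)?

Repeated division:
75369 = 3×24063 + 3180
24063 = 7×3180 + 1803
3180 = 1×1803 + 1377
1803 = 1×1377 + 426
1377 = 3×426 + 99
426 = 4×99 + 30
99 = 3×30 + 9
30 = 3×9 + 3
9 = 3×3 + 0
gcd(24063, 75369) = 3.
Express as a combination:
3 = 30 − 3·9
3 = −3·99 + 10·30
3 = 10·426 − 43·99
3 = −43·1377 + 139·426
3 = 139·1803 − 182·1377
3 = −182·3180 + 321·1803
3 = 321·24063 − 2429·3180
3 = −2429·75369 + 7608·24063
So 3 = (-2429)·75369 + (7608)·24063.

3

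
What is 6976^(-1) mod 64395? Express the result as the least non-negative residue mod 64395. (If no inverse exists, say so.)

55801

gcd(64395, 6976) by repeated division:
64395 = 9*6976 + 1611
6976 = 4*1611 + 532
1611 = 3*532 + 15
532 = 35*15 + 7
15 = 2*7 + 1
7 = 7*1 + 0
Since gcd(6976, 64395) = 1, back-substitute to write 1 as a combination:
1 = 15 − 2·7
1 = −2·532 + 71·15
1 = 71·1611 − 215·532
1 = −215·6976 + 931·1611
1 = 931·64395 − 8594·6976
Hence 6976⁻¹ ≡ -8594 ≡ 55801 (mod 64395).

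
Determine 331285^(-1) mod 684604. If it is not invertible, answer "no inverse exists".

473481

Apply the Euclidean algorithm to 684604 and 331285:
684604 = 2·331285 + 22034
331285 = 15·22034 + 775
22034 = 28·775 + 334
775 = 2·334 + 107
334 = 3·107 + 13
107 = 8·13 + 3
13 = 4·3 + 1
3 = 3·1 + 0
The gcd is 1. Working backward:
1 = 13 − 4·3
1 = −4·107 + 33·13
1 = 33·334 − 103·107
1 = −103·775 + 239·334
1 = 239·22034 − 6795·775
1 = −6795·331285 + 102164·22034
1 = 102164·684604 − 211123·331285
Thus 331285·(-211123) ≡ 1 (mod 684604); reducing, -211123 mod 684604 = 473481.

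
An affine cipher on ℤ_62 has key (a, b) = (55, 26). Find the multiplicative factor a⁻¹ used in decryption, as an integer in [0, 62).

53

Run Euclid on (62, 55):
62 = 1*55 + 7
55 = 7*7 + 6
7 = 1*6 + 1
6 = 6*1 + 0
Since gcd(55, 62) = 1, back-substitute to write 1 as a combination:
1 = 7 − 6
1 = −55 + 8·7
1 = 8·62 − 9·55
So 55·(-9) ≡ 1 (mod 62), and -9 ≡ 53 (mod 62).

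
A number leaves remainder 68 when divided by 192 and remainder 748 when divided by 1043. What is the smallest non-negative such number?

Write x = 68 + 192·k. Then 192·k ≡ 748 − 68 ≡ 680 (mod 1043).
Need 192⁻¹ mod 1043. Extended Euclid on (1043, 192):
1043 = 5*192 + 83
192 = 2*83 + 26
83 = 3*26 + 5
26 = 5*5 + 1
5 = 5*1 + 0
Back-substitute:
1 = 26 − 5·5
1 = −5·83 + 16·26
1 = 16·192 − 37·83
1 = −37·1043 + 201·192
192⁻¹ ≡ 201 (mod 1043), so k ≡ 201·680 ≡ 47 (mod 1043).
x = 68 + 192·47 = 9092.

9092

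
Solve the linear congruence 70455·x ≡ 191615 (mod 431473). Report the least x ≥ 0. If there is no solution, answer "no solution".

no solution

gcd(70455, 431473):
431473 = 6×70455 + 8743
70455 = 8×8743 + 511
8743 = 17×511 + 56
511 = 9×56 + 7
56 = 8×7 + 0
gcd = 7, but 7 ∤ 191615, so the congruence has no solution.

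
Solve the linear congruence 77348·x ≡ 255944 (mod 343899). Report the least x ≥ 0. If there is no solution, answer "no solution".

52930

First find gcd(77348, 343899):
343899 = 4×77348 + 34507
77348 = 2×34507 + 8334
34507 = 4×8334 + 1171
8334 = 7×1171 + 137
1171 = 8×137 + 75
137 = 1×75 + 62
75 = 1×62 + 13
62 = 4×13 + 10
13 = 1×10 + 3
10 = 3×3 + 1
3 = 3×1 + 0
gcd = 1, so a unique solution mod 343899 exists.
Back-substitute for the Bézout coefficients:
1 = 10 − 3·3
1 = −3·13 + 4·10
1 = 4·62 − 19·13
1 = −19·75 + 23·62
1 = 23·137 − 42·75
1 = −42·1171 + 359·137
1 = 359·8334 − 2555·1171
1 = −2555·34507 + 10579·8334
1 = 10579·77348 − 23713·34507
1 = −23713·343899 + 105431·77348
So 77348·(105431) ≡ 1 (mod 343899), giving 77348⁻¹ ≡ 105431.
x ≡ 77348⁻¹·255944 ≡ 105431·255944 ≡ 52930 (mod 343899).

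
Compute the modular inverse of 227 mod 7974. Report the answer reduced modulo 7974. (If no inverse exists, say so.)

6323

Apply the Euclidean algorithm to 7974 and 227:
7974 = 35·227 + 29
227 = 7·29 + 24
29 = 1·24 + 5
24 = 4·5 + 4
5 = 1·4 + 1
4 = 4·1 + 0
The gcd is 1. Working backward:
1 = 5 − 4
1 = −24 + 5·5
1 = 5·29 − 6·24
1 = −6·227 + 47·29
1 = 47·7974 − 1651·227
So 227·(-1651) ≡ 1 (mod 7974), and -1651 ≡ 6323 (mod 7974).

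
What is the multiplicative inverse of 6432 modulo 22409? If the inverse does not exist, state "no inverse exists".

gcd(22409, 6432) by repeated division:
22409 = 3×6432 + 3113
6432 = 2×3113 + 206
3113 = 15×206 + 23
206 = 8×23 + 22
23 = 1×22 + 1
22 = 22×1 + 0
Since gcd(6432, 22409) = 1, back-substitute to write 1 as a combination:
1 = 23 − 22
1 = −206 + 9·23
1 = 9·3113 − 136·206
1 = −136·6432 + 281·3113
1 = 281·22409 − 979·6432
Thus 6432·(-979) ≡ 1 (mod 22409); reducing, -979 mod 22409 = 21430.

21430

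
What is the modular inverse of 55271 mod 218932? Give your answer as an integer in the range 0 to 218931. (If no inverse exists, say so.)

210895

Apply the Euclidean algorithm to 218932 and 55271:
218932 = 3×55271 + 53119
55271 = 1×53119 + 2152
53119 = 24×2152 + 1471
2152 = 1×1471 + 681
1471 = 2×681 + 109
681 = 6×109 + 27
109 = 4×27 + 1
27 = 27×1 + 0
gcd = 1, so the inverse exists. Back-substitute:
1 = 109 − 4·27
1 = −4·681 + 25·109
1 = 25·1471 − 54·681
1 = −54·2152 + 79·1471
1 = 79·53119 − 1950·2152
1 = −1950·55271 + 2029·53119
1 = 2029·218932 − 8037·55271
Hence 55271⁻¹ ≡ -8037 ≡ 210895 (mod 218932).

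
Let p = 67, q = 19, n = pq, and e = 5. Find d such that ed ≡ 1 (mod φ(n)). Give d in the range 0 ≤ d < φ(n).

713

φ(n) = (p−1)(q−1) = 66·18 = 1188.
Need d with 5·d ≡ 1 (mod 1188). Apply the extended Euclidean algorithm:
1188 = 237·5 + 3
5 = 1·3 + 2
3 = 1·2 + 1
2 = 2·1 + 0
Back-substitute:
1 = 3 − 2
1 = −5 + 2·3
1 = 2·1188 − 475·5
So 5·(-475) ≡ 1 (mod 1188), hence d ≡ -475 ≡ 713 (mod 1188).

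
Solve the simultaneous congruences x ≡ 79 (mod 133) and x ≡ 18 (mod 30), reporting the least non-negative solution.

3138

Write x = 79 + 133·k. Then 133·k ≡ 18 − 79 ≡ 29 (mod 30).
Need 133⁻¹ mod 30. Extended Euclid on (30, 13):
30 = 2·13 + 4
13 = 3·4 + 1
4 = 4·1 + 0
Back-substitute:
1 = 13 − 3·4
1 = −3·30 + 7·13
133⁻¹ ≡ 7 (mod 30), so k ≡ 7·29 ≡ 23 (mod 30).
x = 79 + 133·23 = 3138.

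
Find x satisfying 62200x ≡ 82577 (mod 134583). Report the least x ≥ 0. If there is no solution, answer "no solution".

80234

First find gcd(62200, 134583):
134583 = 2×62200 + 10183
62200 = 6×10183 + 1102
10183 = 9×1102 + 265
1102 = 4×265 + 42
265 = 6×42 + 13
42 = 3×13 + 3
13 = 4×3 + 1
3 = 3×1 + 0
gcd = 1, so a unique solution mod 134583 exists.
Back-substitute for the Bézout coefficients:
1 = 13 − 4·3
1 = −4·42 + 13·13
1 = 13·265 − 82·42
1 = −82·1102 + 341·265
1 = 341·10183 − 3151·1102
1 = −3151·62200 + 19247·10183
1 = 19247·134583 − 41645·62200
So 62200·(-41645) ≡ 1 (mod 134583), giving 62200⁻¹ ≡ 92938.
x ≡ 62200⁻¹·82577 ≡ 92938·82577 ≡ 80234 (mod 134583).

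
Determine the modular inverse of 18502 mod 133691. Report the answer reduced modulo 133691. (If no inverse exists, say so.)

54475

Apply the Euclidean algorithm to 133691 and 18502:
133691 = 7·18502 + 4177
18502 = 4·4177 + 1794
4177 = 2·1794 + 589
1794 = 3·589 + 27
589 = 21·27 + 22
27 = 1·22 + 5
22 = 4·5 + 2
5 = 2·2 + 1
2 = 2·1 + 0
gcd = 1, so the inverse exists. Back-substitute:
1 = 5 − 2·2
1 = −2·22 + 9·5
1 = 9·27 − 11·22
1 = −11·589 + 240·27
1 = 240·1794 − 731·589
1 = −731·4177 + 1702·1794
1 = 1702·18502 − 7539·4177
1 = −7539·133691 + 54475·18502
So 18502·54475 ≡ 1 (mod 133691).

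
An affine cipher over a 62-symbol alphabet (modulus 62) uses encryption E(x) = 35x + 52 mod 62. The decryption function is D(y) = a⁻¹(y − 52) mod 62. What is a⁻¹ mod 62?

39

gcd(62, 35) by repeated division:
62 = 1×35 + 27
35 = 1×27 + 8
27 = 3×8 + 3
8 = 2×3 + 2
3 = 1×2 + 1
2 = 2×1 + 0
Since gcd(35, 62) = 1, back-substitute to write 1 as a combination:
1 = 3 − 2
1 = −8 + 3·3
1 = 3·27 − 10·8
1 = −10·35 + 13·27
1 = 13·62 − 23·35
Thus 35·(-23) ≡ 1 (mod 62); reducing, -23 mod 62 = 39.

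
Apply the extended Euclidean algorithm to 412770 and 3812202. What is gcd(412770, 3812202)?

6

Euclidean algorithm:
3812202 = 9*412770 + 97272
412770 = 4*97272 + 23682
97272 = 4*23682 + 2544
23682 = 9*2544 + 786
2544 = 3*786 + 186
786 = 4*186 + 42
186 = 4*42 + 18
42 = 2*18 + 6
18 = 3*6 + 0
gcd(412770, 3812202) = 6.
Back-substituting:
6 = 42 − 2·18
6 = −2·186 + 9·42
6 = 9·786 − 38·186
6 = −38·2544 + 123·786
6 = 123·23682 − 1145·2544
6 = −1145·97272 + 4703·23682
6 = 4703·412770 − 19957·97272
6 = −19957·3812202 + 184316·412770
So 6 = (-19957)·3812202 + (184316)·412770.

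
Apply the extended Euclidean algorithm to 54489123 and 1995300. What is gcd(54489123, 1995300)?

9

Apply Euclid's algorithm to 54489123 and 1995300:
54489123 = 27×1995300 + 616023
1995300 = 3×616023 + 147231
616023 = 4×147231 + 27099
147231 = 5×27099 + 11736
27099 = 2×11736 + 3627
11736 = 3×3627 + 855
3627 = 4×855 + 207
855 = 4×207 + 27
207 = 7×27 + 18
27 = 1×18 + 9
18 = 2×9 + 0
gcd(54489123, 1995300) = 9.
Express as a combination:
9 = 27 − 18
9 = −207 + 8·27
9 = 8·855 − 33·207
9 = −33·3627 + 140·855
9 = 140·11736 − 453·3627
9 = −453·27099 + 1046·11736
9 = 1046·147231 − 5683·27099
9 = −5683·616023 + 23778·147231
9 = 23778·1995300 − 77017·616023
9 = −77017·54489123 + 2103237·1995300
So 9 = (-77017)·54489123 + (2103237)·1995300.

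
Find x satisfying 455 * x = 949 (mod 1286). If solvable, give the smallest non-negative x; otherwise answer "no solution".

443

First find gcd(455, 1286):
1286 = 2×455 + 376
455 = 1×376 + 79
376 = 4×79 + 60
79 = 1×60 + 19
60 = 3×19 + 3
19 = 6×3 + 1
3 = 3×1 + 0
gcd = 1, so a unique solution mod 1286 exists.
Back-substitute for the Bézout coefficients:
1 = 19 − 6·3
1 = −6·60 + 19·19
1 = 19·79 − 25·60
1 = −25·376 + 119·79
1 = 119·455 − 144·376
1 = −144·1286 + 407·455
So 455·(407) ≡ 1 (mod 1286), giving 455⁻¹ ≡ 407.
x ≡ 455⁻¹·949 ≡ 407·949 ≡ 443 (mod 1286).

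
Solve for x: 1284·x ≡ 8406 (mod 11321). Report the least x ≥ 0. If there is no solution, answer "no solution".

First find gcd(1284, 11321):
11321 = 8·1284 + 1049
1284 = 1·1049 + 235
1049 = 4·235 + 109
235 = 2·109 + 17
109 = 6·17 + 7
17 = 2·7 + 3
7 = 2·3 + 1
3 = 3·1 + 0
gcd = 1, so a unique solution mod 11321 exists.
Back-substitute for the Bézout coefficients:
1 = 7 − 2·3
1 = −2·17 + 5·7
1 = 5·109 − 32·17
1 = −32·235 + 69·109
1 = 69·1049 − 308·235
1 = −308·1284 + 377·1049
1 = 377·11321 − 3324·1284
So 1284·(-3324) ≡ 1 (mod 11321), giving 1284⁻¹ ≡ 7997.
x ≡ 1284⁻¹·8406 ≡ 7997·8406 ≡ 10005 (mod 11321).

10005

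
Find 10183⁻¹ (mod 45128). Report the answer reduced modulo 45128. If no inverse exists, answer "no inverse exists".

20439

Extended Euclidean algorithm:
45128 = 4×10183 + 4396
10183 = 2×4396 + 1391
4396 = 3×1391 + 223
1391 = 6×223 + 53
223 = 4×53 + 11
53 = 4×11 + 9
11 = 1×9 + 2
9 = 4×2 + 1
2 = 2×1 + 0
The gcd is 1. Working backward:
1 = 9 − 4·2
1 = −4·11 + 5·9
1 = 5·53 − 24·11
1 = −24·223 + 101·53
1 = 101·1391 − 630·223
1 = −630·4396 + 1991·1391
1 = 1991·10183 − 4612·4396
1 = −4612·45128 + 20439·10183
So 10183·20439 ≡ 1 (mod 45128).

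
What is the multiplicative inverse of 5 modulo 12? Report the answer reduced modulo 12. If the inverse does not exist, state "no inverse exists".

5

Apply the Euclidean algorithm to 12 and 5:
12 = 2×5 + 2
5 = 2×2 + 1
2 = 2×1 + 0
Since gcd(5, 12) = 1, back-substitute to write 1 as a combination:
1 = 5 − 2·2
1 = −2·12 + 5·5
So 5·5 ≡ 1 (mod 12).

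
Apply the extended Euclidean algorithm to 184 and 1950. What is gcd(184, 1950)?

Repeated division:
1950 = 10*184 + 110
184 = 1*110 + 74
110 = 1*74 + 36
74 = 2*36 + 2
36 = 18*2 + 0
gcd(184, 1950) = 2.
Express as a combination:
2 = 74 − 2·36
2 = −2·110 + 3·74
2 = 3·184 − 5·110
2 = −5·1950 + 53·184
So 2 = (-5)·1950 + (53)·184.

2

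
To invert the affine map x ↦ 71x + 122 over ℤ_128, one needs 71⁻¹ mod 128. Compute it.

Extended Euclidean algorithm:
128 = 1*71 + 57
71 = 1*57 + 14
57 = 4*14 + 1
14 = 14*1 + 0
Since gcd(71, 128) = 1, back-substitute to write 1 as a combination:
1 = 57 − 4·14
1 = −4·71 + 5·57
1 = 5·128 − 9·71
Hence 71⁻¹ ≡ -9 ≡ 119 (mod 128).

119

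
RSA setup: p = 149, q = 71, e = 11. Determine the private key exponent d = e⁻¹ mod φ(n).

5651

φ(n) = (p−1)(q−1) = 148·70 = 10360.
Need d with 11·d ≡ 1 (mod 10360). Apply the extended Euclidean algorithm:
10360 = 941×11 + 9
11 = 1×9 + 2
9 = 4×2 + 1
2 = 2×1 + 0
Back-substitute:
1 = 9 − 4·2
1 = −4·11 + 5·9
1 = 5·10360 − 4709·11
So 11·(-4709) ≡ 1 (mod 10360), hence d ≡ -4709 ≡ 5651 (mod 10360).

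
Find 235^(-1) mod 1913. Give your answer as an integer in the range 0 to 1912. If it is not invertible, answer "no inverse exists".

1449

Run Euclid on (1913, 235):
1913 = 8*235 + 33
235 = 7*33 + 4
33 = 8*4 + 1
4 = 4*1 + 0
gcd = 1, so the inverse exists. Back-substitute:
1 = 33 − 8·4
1 = −8·235 + 57·33
1 = 57·1913 − 464·235
So 235·(-464) ≡ 1 (mod 1913), and -464 ≡ 1449 (mod 1913).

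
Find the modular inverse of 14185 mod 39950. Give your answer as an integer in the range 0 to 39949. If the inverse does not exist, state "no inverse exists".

Compute gcd(14185, 39950):
39950 = 2*14185 + 11580
14185 = 1*11580 + 2605
11580 = 4*2605 + 1160
2605 = 2*1160 + 285
1160 = 4*285 + 20
285 = 14*20 + 5
20 = 4*5 + 0
Since gcd = 5 > 1, 14185 is not a unit mod 39950.

no inverse exists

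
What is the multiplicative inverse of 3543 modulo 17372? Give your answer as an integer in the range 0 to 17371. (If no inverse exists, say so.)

13067

gcd(17372, 3543) by repeated division:
17372 = 4·3543 + 3200
3543 = 1·3200 + 343
3200 = 9·343 + 113
343 = 3·113 + 4
113 = 28·4 + 1
4 = 4·1 + 0
gcd = 1, so the inverse exists. Back-substitute:
1 = 113 − 28·4
1 = −28·343 + 85·113
1 = 85·3200 − 793·343
1 = −793·3543 + 878·3200
1 = 878·17372 − 4305·3543
So 3543·(-4305) ≡ 1 (mod 17372), and -4305 ≡ 13067 (mod 17372).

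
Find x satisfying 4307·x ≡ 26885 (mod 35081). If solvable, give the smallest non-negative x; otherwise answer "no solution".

First find gcd(4307, 35081):
35081 = 8×4307 + 625
4307 = 6×625 + 557
625 = 1×557 + 68
557 = 8×68 + 13
68 = 5×13 + 3
13 = 4×3 + 1
3 = 3×1 + 0
gcd = 1, so a unique solution mod 35081 exists.
Back-substitute for the Bézout coefficients:
1 = 13 − 4·3
1 = −4·68 + 21·13
1 = 21·557 − 172·68
1 = −172·625 + 193·557
1 = 193·4307 − 1330·625
1 = −1330·35081 + 10833·4307
So 4307·(10833) ≡ 1 (mod 35081), giving 4307⁻¹ ≡ 10833.
x ≡ 4307⁻¹·26885 ≡ 10833·26885 ≡ 2743 (mod 35081).

2743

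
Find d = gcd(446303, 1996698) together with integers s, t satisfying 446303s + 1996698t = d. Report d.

11

Euclidean algorithm:
1996698 = 4×446303 + 211486
446303 = 2×211486 + 23331
211486 = 9×23331 + 1507
23331 = 15×1507 + 726
1507 = 2×726 + 55
726 = 13×55 + 11
55 = 5×11 + 0
gcd(446303, 1996698) = 11.
Working backward:
11 = 726 − 13·55
11 = −13·1507 + 27·726
11 = 27·23331 − 418·1507
11 = −418·211486 + 3789·23331
11 = 3789·446303 − 7996·211486
11 = −7996·1996698 + 35773·446303
So 11 = (-7996)·1996698 + (35773)·446303.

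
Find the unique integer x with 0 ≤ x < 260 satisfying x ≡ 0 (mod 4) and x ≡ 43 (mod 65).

Write x = 0 + 4·k. Then 4·k ≡ 43 − 0 ≡ 43 (mod 65).
Need 4⁻¹ mod 65. Extended Euclid on (65, 4):
65 = 16*4 + 1
4 = 4*1 + 0
Back-substitute:
1 = 65 − 16·4
4⁻¹ ≡ 49 (mod 65), so k ≡ 49·43 ≡ 27 (mod 65).
x = 0 + 4·27 = 108.

108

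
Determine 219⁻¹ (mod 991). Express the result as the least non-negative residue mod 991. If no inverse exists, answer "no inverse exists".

Extended Euclidean algorithm:
991 = 4×219 + 115
219 = 1×115 + 104
115 = 1×104 + 11
104 = 9×11 + 5
11 = 2×5 + 1
5 = 5×1 + 0
Since gcd(219, 991) = 1, back-substitute to write 1 as a combination:
1 = 11 − 2·5
1 = −2·104 + 19·11
1 = 19·115 − 21·104
1 = −21·219 + 40·115
1 = 40·991 − 181·219
Thus 219·(-181) ≡ 1 (mod 991); reducing, -181 mod 991 = 810.

810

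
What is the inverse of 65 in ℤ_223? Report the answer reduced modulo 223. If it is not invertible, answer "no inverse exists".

gcd(223, 65) by repeated division:
223 = 3×65 + 28
65 = 2×28 + 9
28 = 3×9 + 1
9 = 9×1 + 0
The gcd is 1. Working backward:
1 = 28 − 3·9
1 = −3·65 + 7·28
1 = 7·223 − 24·65
Hence 65⁻¹ ≡ -24 ≡ 199 (mod 223).

199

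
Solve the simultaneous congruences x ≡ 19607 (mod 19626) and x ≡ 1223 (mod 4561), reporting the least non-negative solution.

22687637

Write x = 19607 + 19626·k. Then 19626·k ≡ 1223 − 19607 ≡ 4421 (mod 4561).
Need 19626⁻¹ mod 4561. Extended Euclid on (4561, 1382):
4561 = 3·1382 + 415
1382 = 3·415 + 137
415 = 3·137 + 4
137 = 34·4 + 1
4 = 4·1 + 0
Back-substitute:
1 = 137 − 34·4
1 = −34·415 + 103·137
1 = 103·1382 − 343·415
1 = −343·4561 + 1132·1382
19626⁻¹ ≡ 1132 (mod 4561), so k ≡ 1132·4421 ≡ 1155 (mod 4561).
x = 19607 + 19626·1155 = 22687637.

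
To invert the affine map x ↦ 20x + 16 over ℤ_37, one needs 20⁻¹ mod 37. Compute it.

Run Euclid on (37, 20):
37 = 1×20 + 17
20 = 1×17 + 3
17 = 5×3 + 2
3 = 1×2 + 1
2 = 2×1 + 0
gcd = 1, so the inverse exists. Back-substitute:
1 = 3 − 2
1 = −17 + 6·3
1 = 6·20 − 7·17
1 = −7·37 + 13·20
So 20·13 ≡ 1 (mod 37).

13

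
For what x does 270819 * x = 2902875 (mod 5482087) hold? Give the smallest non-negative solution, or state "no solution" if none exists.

518566

First find gcd(270819, 5482087):
5482087 = 20·270819 + 65707
270819 = 4·65707 + 7991
65707 = 8·7991 + 1779
7991 = 4·1779 + 875
1779 = 2·875 + 29
875 = 30·29 + 5
29 = 5·5 + 4
5 = 1·4 + 1
4 = 4·1 + 0
gcd = 1, so a unique solution mod 5482087 exists.
Back-substitute for the Bézout coefficients:
1 = 5 − 4
1 = −29 + 6·5
1 = 6·875 − 181·29
1 = −181·1779 + 368·875
1 = 368·7991 − 1653·1779
1 = −1653·65707 + 13592·7991
1 = 13592·270819 − 56021·65707
1 = −56021·5482087 + 1134012·270819
So 270819·(1134012) ≡ 1 (mod 5482087), giving 270819⁻¹ ≡ 1134012.
x ≡ 270819⁻¹·2902875 ≡ 1134012·2902875 ≡ 518566 (mod 5482087).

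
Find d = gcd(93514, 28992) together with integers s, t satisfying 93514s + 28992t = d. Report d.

Repeated division:
93514 = 3·28992 + 6538
28992 = 4·6538 + 2840
6538 = 2·2840 + 858
2840 = 3·858 + 266
858 = 3·266 + 60
266 = 4·60 + 26
60 = 2·26 + 8
26 = 3·8 + 2
8 = 4·2 + 0
gcd(93514, 28992) = 2.
Working backward:
2 = 26 − 3·8
2 = −3·60 + 7·26
2 = 7·266 − 31·60
2 = −31·858 + 100·266
2 = 100·2840 − 331·858
2 = −331·6538 + 762·2840
2 = 762·28992 − 3379·6538
2 = −3379·93514 + 10899·28992
So 2 = (-3379)·93514 + (10899)·28992.

2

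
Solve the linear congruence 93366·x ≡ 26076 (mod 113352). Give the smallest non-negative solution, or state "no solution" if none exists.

First find gcd(93366, 113352):
113352 = 1·93366 + 19986
93366 = 4·19986 + 13422
19986 = 1·13422 + 6564
13422 = 2·6564 + 294
6564 = 22·294 + 96
294 = 3·96 + 6
96 = 16·6 + 0
gcd = 6 and 6 | 26076, so solutions exist. Divide through by 6: 15561x ≡ 4346 (mod 18892).
Now find 15561⁻¹ mod 18892:
18892 = 1*15561 + 3331
15561 = 4*3331 + 2237
3331 = 1*2237 + 1094
2237 = 2*1094 + 49
1094 = 22*49 + 16
49 = 3*16 + 1
16 = 16*1 + 0
Back-substitute:
1 = 49 − 3·16
1 = −3·1094 + 67·49
1 = 67·2237 − 137·1094
1 = −137·3331 + 204·2237
1 = 204·15561 − 953·3331
1 = −953·18892 + 1157·15561
So 15561⁻¹ ≡ 1157 (mod 18892).
Then x ≡ 1157·4346 ≡ 3050 (mod 18892); the smallest non-negative solution is x = 3050.

3050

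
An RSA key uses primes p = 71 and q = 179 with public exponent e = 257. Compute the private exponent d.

φ(n) = (p−1)(q−1) = 70·178 = 12460.
Need d with 257·d ≡ 1 (mod 12460). Apply the extended Euclidean algorithm:
12460 = 48*257 + 124
257 = 2*124 + 9
124 = 13*9 + 7
9 = 1*7 + 2
7 = 3*2 + 1
2 = 2*1 + 0
Back-substitute:
1 = 7 − 3·2
1 = −3·9 + 4·7
1 = 4·124 − 55·9
1 = −55·257 + 114·124
1 = 114·12460 − 5527·257
So 257·(-5527) ≡ 1 (mod 12460), hence d ≡ -5527 ≡ 6933 (mod 12460).

6933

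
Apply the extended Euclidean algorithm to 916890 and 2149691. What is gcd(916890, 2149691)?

1

Apply Euclid's algorithm to 2149691 and 916890:
2149691 = 2·916890 + 315911
916890 = 2·315911 + 285068
315911 = 1·285068 + 30843
285068 = 9·30843 + 7481
30843 = 4·7481 + 919
7481 = 8·919 + 129
919 = 7·129 + 16
129 = 8·16 + 1
16 = 16·1 + 0
gcd(916890, 2149691) = 1.
Express as a combination:
1 = 129 − 8·16
1 = −8·919 + 57·129
1 = 57·7481 − 464·919
1 = −464·30843 + 1913·7481
1 = 1913·285068 − 17681·30843
1 = −17681·315911 + 19594·285068
1 = 19594·916890 − 56869·315911
1 = −56869·2149691 + 133332·916890
So 1 = (-56869)·2149691 + (133332)·916890.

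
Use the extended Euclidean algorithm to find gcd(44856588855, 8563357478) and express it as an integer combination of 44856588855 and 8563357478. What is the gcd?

Euclidean algorithm:
44856588855 = 5×8563357478 + 2039801465
8563357478 = 4×2039801465 + 404151618
2039801465 = 5×404151618 + 19043375
404151618 = 21×19043375 + 4240743
19043375 = 4×4240743 + 2080403
4240743 = 2×2080403 + 79937
2080403 = 26×79937 + 2041
79937 = 39×2041 + 338
2041 = 6×338 + 13
338 = 26×13 + 0
gcd(44856588855, 8563357478) = 13.
Express as a combination:
13 = 2041 − 6·338
13 = −6·79937 + 235·2041
13 = 235·2080403 − 6116·79937
13 = −6116·4240743 + 12467·2080403
13 = 12467·19043375 − 55984·4240743
13 = −55984·404151618 + 1188131·19043375
13 = 1188131·2039801465 − 5996639·404151618
13 = −5996639·8563357478 + 25174687·2039801465
13 = 25174687·44856588855 − 131870074·8563357478
So 13 = (25174687)·44856588855 + (-131870074)·8563357478.

13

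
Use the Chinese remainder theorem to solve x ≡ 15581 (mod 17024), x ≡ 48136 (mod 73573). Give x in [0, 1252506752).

907718237

Write x = 15581 + 17024·k. Then 17024·k ≡ 48136 − 15581 ≡ 32555 (mod 73573).
Need 17024⁻¹ mod 73573. Extended Euclid on (73573, 17024):
73573 = 4×17024 + 5477
17024 = 3×5477 + 593
5477 = 9×593 + 140
593 = 4×140 + 33
140 = 4×33 + 8
33 = 4×8 + 1
8 = 8×1 + 0
Back-substitute:
1 = 33 − 4·8
1 = −4·140 + 17·33
1 = 17·593 − 72·140
1 = −72·5477 + 665·593
1 = 665·17024 − 2067·5477
1 = −2067·73573 + 8933·17024
17024⁻¹ ≡ 8933 (mod 73573), so k ≡ 8933·32555 ≡ 53319 (mod 73573).
x = 15581 + 17024·53319 = 907718237.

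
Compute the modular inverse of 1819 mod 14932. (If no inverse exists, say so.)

12535

Extended Euclidean algorithm:
14932 = 8·1819 + 380
1819 = 4·380 + 299
380 = 1·299 + 81
299 = 3·81 + 56
81 = 1·56 + 25
56 = 2·25 + 6
25 = 4·6 + 1
6 = 6·1 + 0
Since gcd(1819, 14932) = 1, back-substitute to write 1 as a combination:
1 = 25 − 4·6
1 = −4·56 + 9·25
1 = 9·81 − 13·56
1 = −13·299 + 48·81
1 = 48·380 − 61·299
1 = −61·1819 + 292·380
1 = 292·14932 − 2397·1819
So 1819·(-2397) ≡ 1 (mod 14932), and -2397 ≡ 12535 (mod 14932).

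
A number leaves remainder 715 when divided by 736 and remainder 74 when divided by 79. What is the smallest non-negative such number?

Write x = 715 + 736·k. Then 736·k ≡ 74 − 715 ≡ 70 (mod 79).
Need 736⁻¹ mod 79. Extended Euclid on (79, 25):
79 = 3*25 + 4
25 = 6*4 + 1
4 = 4*1 + 0
Back-substitute:
1 = 25 − 6·4
1 = −6·79 + 19·25
736⁻¹ ≡ 19 (mod 79), so k ≡ 19·70 ≡ 66 (mod 79).
x = 715 + 736·66 = 49291.

49291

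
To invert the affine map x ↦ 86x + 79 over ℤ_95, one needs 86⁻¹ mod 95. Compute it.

21

Apply the Euclidean algorithm to 95 and 86:
95 = 1×86 + 9
86 = 9×9 + 5
9 = 1×5 + 4
5 = 1×4 + 1
4 = 4×1 + 0
The gcd is 1. Working backward:
1 = 5 − 4
1 = −9 + 2·5
1 = 2·86 − 19·9
1 = −19·95 + 21·86
So 86·21 ≡ 1 (mod 95).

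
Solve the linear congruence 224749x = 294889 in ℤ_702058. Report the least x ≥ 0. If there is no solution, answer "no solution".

First find gcd(224749, 702058):
702058 = 3×224749 + 27811
224749 = 8×27811 + 2261
27811 = 12×2261 + 679
2261 = 3×679 + 224
679 = 3×224 + 7
224 = 32×7 + 0
gcd = 7 and 7 | 294889, so solutions exist. Divide through by 7: 32107x ≡ 42127 (mod 100294).
Now find 32107⁻¹ mod 100294:
100294 = 3*32107 + 3973
32107 = 8*3973 + 323
3973 = 12*323 + 97
323 = 3*97 + 32
97 = 3*32 + 1
32 = 32*1 + 0
Back-substitute:
1 = 97 − 3·32
1 = −3·323 + 10·97
1 = 10·3973 − 123·323
1 = −123·32107 + 994·3973
1 = 994·100294 − 3105·32107
So 32107·(-3105) ≡ 1 (mod 100294), i.e. 32107⁻¹ ≡ 97189.
Then x ≡ 97189·42127 ≡ 79335 (mod 100294); the smallest non-negative solution is x = 79335.

79335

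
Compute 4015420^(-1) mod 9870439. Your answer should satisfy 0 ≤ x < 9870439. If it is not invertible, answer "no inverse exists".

3161064

Extended Euclidean algorithm:
9870439 = 2*4015420 + 1839599
4015420 = 2*1839599 + 336222
1839599 = 5*336222 + 158489
336222 = 2*158489 + 19244
158489 = 8*19244 + 4537
19244 = 4*4537 + 1096
4537 = 4*1096 + 153
1096 = 7*153 + 25
153 = 6*25 + 3
25 = 8*3 + 1
3 = 3*1 + 0
gcd = 1, so the inverse exists. Back-substitute:
1 = 25 − 8·3
1 = −8·153 + 49·25
1 = 49·1096 − 351·153
1 = −351·4537 + 1453·1096
1 = 1453·19244 − 6163·4537
1 = −6163·158489 + 50757·19244
1 = 50757·336222 − 107677·158489
1 = −107677·1839599 + 589142·336222
1 = 589142·4015420 − 1285961·1839599
1 = −1285961·9870439 + 3161064·4015420
So 4015420·3161064 ≡ 1 (mod 9870439).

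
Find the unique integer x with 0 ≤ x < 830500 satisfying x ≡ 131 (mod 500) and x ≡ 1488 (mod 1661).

Write x = 131 + 500·k. Then 500·k ≡ 1488 − 131 ≡ 1357 (mod 1661).
Need 500⁻¹ mod 1661. Extended Euclid on (1661, 500):
1661 = 3×500 + 161
500 = 3×161 + 17
161 = 9×17 + 8
17 = 2×8 + 1
8 = 8×1 + 0
Back-substitute:
1 = 17 − 2·8
1 = −2·161 + 19·17
1 = 19·500 − 59·161
1 = −59·1661 + 196·500
500⁻¹ ≡ 196 (mod 1661), so k ≡ 196·1357 ≡ 212 (mod 1661).
x = 131 + 500·212 = 106131.

106131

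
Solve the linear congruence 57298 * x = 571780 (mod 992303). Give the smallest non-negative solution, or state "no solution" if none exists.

871847

First find gcd(57298, 992303):
992303 = 17×57298 + 18237
57298 = 3×18237 + 2587
18237 = 7×2587 + 128
2587 = 20×128 + 27
128 = 4×27 + 20
27 = 1×20 + 7
20 = 2×7 + 6
7 = 1×6 + 1
6 = 6×1 + 0
gcd = 1, so a unique solution mod 992303 exists.
Back-substitute for the Bézout coefficients:
1 = 7 − 6
1 = −20 + 3·7
1 = 3·27 − 4·20
1 = −4·128 + 19·27
1 = 19·2587 − 384·128
1 = −384·18237 + 2707·2587
1 = 2707·57298 − 8505·18237
1 = −8505·992303 + 147292·57298
So 57298·(147292) ≡ 1 (mod 992303), giving 57298⁻¹ ≡ 147292.
x ≡ 57298⁻¹·571780 ≡ 147292·571780 ≡ 871847 (mod 992303).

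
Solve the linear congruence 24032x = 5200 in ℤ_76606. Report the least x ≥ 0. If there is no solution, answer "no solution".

First find gcd(24032, 76606):
76606 = 3*24032 + 4510
24032 = 5*4510 + 1482
4510 = 3*1482 + 64
1482 = 23*64 + 10
64 = 6*10 + 4
10 = 2*4 + 2
4 = 2*2 + 0
gcd = 2 and 2 | 5200, so solutions exist. Divide through by 2: 12016x ≡ 2600 (mod 38303).
Now find 12016⁻¹ mod 38303:
38303 = 3*12016 + 2255
12016 = 5*2255 + 741
2255 = 3*741 + 32
741 = 23*32 + 5
32 = 6*5 + 2
5 = 2*2 + 1
2 = 2*1 + 0
Back-substitute:
1 = 5 − 2·2
1 = −2·32 + 13·5
1 = 13·741 − 301·32
1 = −301·2255 + 916·741
1 = 916·12016 − 4881·2255
1 = −4881·38303 + 15559·12016
So 12016⁻¹ ≡ 15559 (mod 38303).
Then x ≡ 15559·2600 ≡ 5432 (mod 38303); the smallest non-negative solution is x = 5432.

5432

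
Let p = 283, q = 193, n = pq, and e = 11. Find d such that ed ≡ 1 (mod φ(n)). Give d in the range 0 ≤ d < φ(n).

φ(n) = (p−1)(q−1) = 282·192 = 54144.
Need d with 11·d ≡ 1 (mod 54144). Apply the extended Euclidean algorithm:
54144 = 4922·11 + 2
11 = 5·2 + 1
2 = 2·1 + 0
Back-substitute:
1 = 11 − 5·2
1 = −5·54144 + 24611·11
So 11·24611 ≡ 1 (mod 54144), hence d = 24611.

24611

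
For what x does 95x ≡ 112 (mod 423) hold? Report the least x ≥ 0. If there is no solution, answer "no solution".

First find gcd(95, 423):
423 = 4×95 + 43
95 = 2×43 + 9
43 = 4×9 + 7
9 = 1×7 + 2
7 = 3×2 + 1
2 = 2×1 + 0
gcd = 1, so a unique solution mod 423 exists.
Back-substitute for the Bézout coefficients:
1 = 7 − 3·2
1 = −3·9 + 4·7
1 = 4·43 − 19·9
1 = −19·95 + 42·43
1 = 42·423 − 187·95
So 95·(-187) ≡ 1 (mod 423), giving 95⁻¹ ≡ 236.
x ≡ 95⁻¹·112 ≡ 236·112 ≡ 206 (mod 423).

206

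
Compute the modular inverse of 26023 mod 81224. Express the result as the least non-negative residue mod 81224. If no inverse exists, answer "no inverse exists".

Apply the Euclidean algorithm to 81224 and 26023:
81224 = 3*26023 + 3155
26023 = 8*3155 + 783
3155 = 4*783 + 23
783 = 34*23 + 1
23 = 23*1 + 0
The gcd is 1. Working backward:
1 = 783 − 34·23
1 = −34·3155 + 137·783
1 = 137·26023 − 1130·3155
1 = −1130·81224 + 3527·26023
So 26023·3527 ≡ 1 (mod 81224).

3527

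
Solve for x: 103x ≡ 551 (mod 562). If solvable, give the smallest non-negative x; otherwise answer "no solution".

First find gcd(103, 562):
562 = 5·103 + 47
103 = 2·47 + 9
47 = 5·9 + 2
9 = 4·2 + 1
2 = 2·1 + 0
gcd = 1, so a unique solution mod 562 exists.
Back-substitute for the Bézout coefficients:
1 = 9 − 4·2
1 = −4·47 + 21·9
1 = 21·103 − 46·47
1 = −46·562 + 251·103
So 103·(251) ≡ 1 (mod 562), giving 103⁻¹ ≡ 251.
x ≡ 103⁻¹·551 ≡ 251·551 ≡ 49 (mod 562).

49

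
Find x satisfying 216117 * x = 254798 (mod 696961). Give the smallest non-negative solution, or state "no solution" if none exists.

First find gcd(216117, 696961):
696961 = 3·216117 + 48610
216117 = 4·48610 + 21677
48610 = 2·21677 + 5256
21677 = 4·5256 + 653
5256 = 8·653 + 32
653 = 20·32 + 13
32 = 2·13 + 6
13 = 2·6 + 1
6 = 6·1 + 0
gcd = 1, so a unique solution mod 696961 exists.
Back-substitute for the Bézout coefficients:
1 = 13 − 2·6
1 = −2·32 + 5·13
1 = 5·653 − 102·32
1 = −102·5256 + 821·653
1 = 821·21677 − 3386·5256
1 = −3386·48610 + 7593·21677
1 = 7593·216117 − 33758·48610
1 = −33758·696961 + 108867·216117
So 216117·(108867) ≡ 1 (mod 696961), giving 216117⁻¹ ≡ 108867.
x ≡ 216117⁻¹·254798 ≡ 108867·254798 ≡ 46066 (mod 696961).

46066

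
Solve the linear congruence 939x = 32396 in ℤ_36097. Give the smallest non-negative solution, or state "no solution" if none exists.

4340

First find gcd(939, 36097):
36097 = 38·939 + 415
939 = 2·415 + 109
415 = 3·109 + 88
109 = 1·88 + 21
88 = 4·21 + 4
21 = 5·4 + 1
4 = 4·1 + 0
gcd = 1, so a unique solution mod 36097 exists.
Back-substitute for the Bézout coefficients:
1 = 21 − 5·4
1 = −5·88 + 21·21
1 = 21·109 − 26·88
1 = −26·415 + 99·109
1 = 99·939 − 224·415
1 = −224·36097 + 8611·939
So 939·(8611) ≡ 1 (mod 36097), giving 939⁻¹ ≡ 8611.
x ≡ 939⁻¹·32396 ≡ 8611·32396 ≡ 4340 (mod 36097).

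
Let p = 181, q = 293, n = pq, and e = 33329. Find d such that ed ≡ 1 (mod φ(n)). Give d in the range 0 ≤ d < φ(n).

φ(n) = (p−1)(q−1) = 180·292 = 52560.
Need d with 33329·d ≡ 1 (mod 52560). Apply the extended Euclidean algorithm:
52560 = 1*33329 + 19231
33329 = 1*19231 + 14098
19231 = 1*14098 + 5133
14098 = 2*5133 + 3832
5133 = 1*3832 + 1301
3832 = 2*1301 + 1230
1301 = 1*1230 + 71
1230 = 17*71 + 23
71 = 3*23 + 2
23 = 11*2 + 1
2 = 2*1 + 0
Back-substitute:
1 = 23 − 11·2
1 = −11·71 + 34·23
1 = 34·1230 − 589·71
1 = −589·1301 + 623·1230
1 = 623·3832 − 1835·1301
1 = −1835·5133 + 2458·3832
1 = 2458·14098 − 6751·5133
1 = −6751·19231 + 9209·14098
1 = 9209·33329 − 15960·19231
1 = −15960·52560 + 25169·33329
So 33329·25169 ≡ 1 (mod 52560), hence d = 25169.

25169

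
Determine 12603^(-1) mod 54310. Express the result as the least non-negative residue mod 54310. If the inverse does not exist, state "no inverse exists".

10157

Apply the Euclidean algorithm to 54310 and 12603:
54310 = 4×12603 + 3898
12603 = 3×3898 + 909
3898 = 4×909 + 262
909 = 3×262 + 123
262 = 2×123 + 16
123 = 7×16 + 11
16 = 1×11 + 5
11 = 2×5 + 1
5 = 5×1 + 0
gcd = 1, so the inverse exists. Back-substitute:
1 = 11 − 2·5
1 = −2·16 + 3·11
1 = 3·123 − 23·16
1 = −23·262 + 49·123
1 = 49·909 − 170·262
1 = −170·3898 + 729·909
1 = 729·12603 − 2357·3898
1 = −2357·54310 + 10157·12603
So 12603·10157 ≡ 1 (mod 54310).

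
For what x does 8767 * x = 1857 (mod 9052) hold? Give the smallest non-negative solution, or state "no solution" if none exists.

3519

First find gcd(8767, 9052):
9052 = 1*8767 + 285
8767 = 30*285 + 217
285 = 1*217 + 68
217 = 3*68 + 13
68 = 5*13 + 3
13 = 4*3 + 1
3 = 3*1 + 0
gcd = 1, so a unique solution mod 9052 exists.
Back-substitute for the Bézout coefficients:
1 = 13 − 4·3
1 = −4·68 + 21·13
1 = 21·217 − 67·68
1 = −67·285 + 88·217
1 = 88·8767 − 2707·285
1 = −2707·9052 + 2795·8767
So 8767·(2795) ≡ 1 (mod 9052), giving 8767⁻¹ ≡ 2795.
x ≡ 8767⁻¹·1857 ≡ 2795·1857 ≡ 3519 (mod 9052).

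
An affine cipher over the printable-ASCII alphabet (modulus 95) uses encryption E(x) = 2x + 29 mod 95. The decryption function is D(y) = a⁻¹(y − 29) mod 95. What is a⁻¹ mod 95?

Extended Euclidean algorithm:
95 = 47*2 + 1
2 = 2*1 + 0
Since gcd(2, 95) = 1, back-substitute to write 1 as a combination:
1 = 95 − 47·2
Hence 2⁻¹ ≡ -47 ≡ 48 (mod 95).

48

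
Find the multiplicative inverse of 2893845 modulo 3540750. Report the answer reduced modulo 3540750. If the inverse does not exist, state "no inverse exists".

no inverse exists

Euclidean algorithm on 3540750, 2893845:
3540750 = 1·2893845 + 646905
2893845 = 4·646905 + 306225
646905 = 2·306225 + 34455
306225 = 8·34455 + 30585
34455 = 1·30585 + 3870
30585 = 7·3870 + 3495
3870 = 1·3495 + 375
3495 = 9·375 + 120
375 = 3·120 + 15
120 = 8·15 + 0
gcd(2893845, 3540750) = 15 ≠ 1, so 2893845 has no multiplicative inverse modulo 3540750.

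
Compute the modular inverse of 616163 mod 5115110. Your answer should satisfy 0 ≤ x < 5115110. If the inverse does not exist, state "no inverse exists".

4494627

Run Euclid on (5115110, 616163):
5115110 = 8×616163 + 185806
616163 = 3×185806 + 58745
185806 = 3×58745 + 9571
58745 = 6×9571 + 1319
9571 = 7×1319 + 338
1319 = 3×338 + 305
338 = 1×305 + 33
305 = 9×33 + 8
33 = 4×8 + 1
8 = 8×1 + 0
gcd = 1, so the inverse exists. Back-substitute:
1 = 33 − 4·8
1 = −4·305 + 37·33
1 = 37·338 − 41·305
1 = −41·1319 + 160·338
1 = 160·9571 − 1161·1319
1 = −1161·58745 + 7126·9571
1 = 7126·185806 − 22539·58745
1 = −22539·616163 + 74743·185806
1 = 74743·5115110 − 620483·616163
Hence 616163⁻¹ ≡ -620483 ≡ 4494627 (mod 5115110).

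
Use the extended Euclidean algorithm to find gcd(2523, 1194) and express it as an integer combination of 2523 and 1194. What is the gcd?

Euclidean algorithm:
2523 = 2·1194 + 135
1194 = 8·135 + 114
135 = 1·114 + 21
114 = 5·21 + 9
21 = 2·9 + 3
9 = 3·3 + 0
gcd(2523, 1194) = 3.
Back-substituting:
3 = 21 − 2·9
3 = −2·114 + 11·21
3 = 11·135 − 13·114
3 = −13·1194 + 115·135
3 = 115·2523 − 243·1194
So 3 = (115)·2523 + (-243)·1194.

3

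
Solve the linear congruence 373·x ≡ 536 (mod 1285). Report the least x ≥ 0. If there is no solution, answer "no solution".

First find gcd(373, 1285):
1285 = 3*373 + 166
373 = 2*166 + 41
166 = 4*41 + 2
41 = 20*2 + 1
2 = 2*1 + 0
gcd = 1, so a unique solution mod 1285 exists.
Back-substitute for the Bézout coefficients:
1 = 41 − 20·2
1 = −20·166 + 81·41
1 = 81·373 − 182·166
1 = −182·1285 + 627·373
So 373·(627) ≡ 1 (mod 1285), giving 373⁻¹ ≡ 627.
x ≡ 373⁻¹·536 ≡ 627·536 ≡ 687 (mod 1285).

687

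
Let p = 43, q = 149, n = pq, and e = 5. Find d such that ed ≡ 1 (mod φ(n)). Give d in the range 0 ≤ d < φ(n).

4973

φ(n) = (p−1)(q−1) = 42·148 = 6216.
Need d with 5·d ≡ 1 (mod 6216). Apply the extended Euclidean algorithm:
6216 = 1243×5 + 1
5 = 5×1 + 0
Back-substitute:
1 = 6216 − 1243·5
So 5·(-1243) ≡ 1 (mod 6216), hence d ≡ -1243 ≡ 4973 (mod 6216).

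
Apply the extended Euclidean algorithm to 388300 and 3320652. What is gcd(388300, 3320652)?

Apply Euclid's algorithm to 3320652 and 388300:
3320652 = 8*388300 + 214252
388300 = 1*214252 + 174048
214252 = 1*174048 + 40204
174048 = 4*40204 + 13232
40204 = 3*13232 + 508
13232 = 26*508 + 24
508 = 21*24 + 4
24 = 6*4 + 0
gcd(388300, 3320652) = 4.
Working backward:
4 = 508 − 21·24
4 = −21·13232 + 547·508
4 = 547·40204 − 1662·13232
4 = −1662·174048 + 7195·40204
4 = 7195·214252 − 8857·174048
4 = −8857·388300 + 16052·214252
4 = 16052·3320652 − 137273·388300
So 4 = (16052)·3320652 + (-137273)·388300.

4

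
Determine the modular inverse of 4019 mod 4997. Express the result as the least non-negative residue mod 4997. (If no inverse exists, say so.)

2662

Extended Euclidean algorithm:
4997 = 1×4019 + 978
4019 = 4×978 + 107
978 = 9×107 + 15
107 = 7×15 + 2
15 = 7×2 + 1
2 = 2×1 + 0
gcd = 1, so the inverse exists. Back-substitute:
1 = 15 − 7·2
1 = −7·107 + 50·15
1 = 50·978 − 457·107
1 = −457·4019 + 1878·978
1 = 1878·4997 − 2335·4019
Hence 4019⁻¹ ≡ -2335 ≡ 2662 (mod 4997).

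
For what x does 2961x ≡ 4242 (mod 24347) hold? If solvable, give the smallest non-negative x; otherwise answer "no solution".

21931

First find gcd(2961, 24347):
24347 = 8×2961 + 659
2961 = 4×659 + 325
659 = 2×325 + 9
325 = 36×9 + 1
9 = 9×1 + 0
gcd = 1, so a unique solution mod 24347 exists.
Back-substitute for the Bézout coefficients:
1 = 325 − 36·9
1 = −36·659 + 73·325
1 = 73·2961 − 328·659
1 = −328·24347 + 2697·2961
So 2961·(2697) ≡ 1 (mod 24347), giving 2961⁻¹ ≡ 2697.
x ≡ 2961⁻¹·4242 ≡ 2697·4242 ≡ 21931 (mod 24347).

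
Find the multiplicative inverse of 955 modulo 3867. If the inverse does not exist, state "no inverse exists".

1810

Run Euclid on (3867, 955):
3867 = 4×955 + 47
955 = 20×47 + 15
47 = 3×15 + 2
15 = 7×2 + 1
2 = 2×1 + 0
The gcd is 1. Working backward:
1 = 15 − 7·2
1 = −7·47 + 22·15
1 = 22·955 − 447·47
1 = −447·3867 + 1810·955
So 955·1810 ≡ 1 (mod 3867).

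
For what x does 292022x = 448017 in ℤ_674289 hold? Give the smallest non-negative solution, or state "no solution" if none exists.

227550

First find gcd(292022, 674289):
674289 = 2*292022 + 90245
292022 = 3*90245 + 21287
90245 = 4*21287 + 5097
21287 = 4*5097 + 899
5097 = 5*899 + 602
899 = 1*602 + 297
602 = 2*297 + 8
297 = 37*8 + 1
8 = 8*1 + 0
gcd = 1, so a unique solution mod 674289 exists.
Back-substitute for the Bézout coefficients:
1 = 297 − 37·8
1 = −37·602 + 75·297
1 = 75·899 − 112·602
1 = −112·5097 + 635·899
1 = 635·21287 − 2652·5097
1 = −2652·90245 + 11243·21287
1 = 11243·292022 − 36381·90245
1 = −36381·674289 + 84005·292022
So 292022·(84005) ≡ 1 (mod 674289), giving 292022⁻¹ ≡ 84005.
x ≡ 292022⁻¹·448017 ≡ 84005·448017 ≡ 227550 (mod 674289).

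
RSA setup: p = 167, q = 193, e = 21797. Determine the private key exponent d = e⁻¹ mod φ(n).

φ(n) = (p−1)(q−1) = 166·192 = 31872.
Need d with 21797·d ≡ 1 (mod 31872). Apply the extended Euclidean algorithm:
31872 = 1·21797 + 10075
21797 = 2·10075 + 1647
10075 = 6·1647 + 193
1647 = 8·193 + 103
193 = 1·103 + 90
103 = 1·90 + 13
90 = 6·13 + 12
13 = 1·12 + 1
12 = 12·1 + 0
Back-substitute:
1 = 13 − 12
1 = −90 + 7·13
1 = 7·103 − 8·90
1 = −8·193 + 15·103
1 = 15·1647 − 128·193
1 = −128·10075 + 783·1647
1 = 783·21797 − 1694·10075
1 = −1694·31872 + 2477·21797
So 21797·2477 ≡ 1 (mod 31872), hence d = 2477.

2477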